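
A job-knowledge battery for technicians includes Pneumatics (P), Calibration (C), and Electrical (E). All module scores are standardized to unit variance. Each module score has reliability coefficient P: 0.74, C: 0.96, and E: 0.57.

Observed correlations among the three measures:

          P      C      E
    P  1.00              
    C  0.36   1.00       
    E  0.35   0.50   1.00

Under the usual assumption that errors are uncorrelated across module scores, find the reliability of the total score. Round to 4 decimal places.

0.8653

Var(P+C+E) = 3 + 2·[0.36 + 0.35 + 0.50] = 3 + 2.42 = 5.42.
Because errors are independent across components, Cov(Tᵢ,Tⱼ) = Cov(Xᵢ,Xⱼ); the off-diagonal part of the true-score variance is the same as above.
True-score variance = [0.74 + 0.96 + 0.57] + 2.42 = 2.27 + 2.42 = 4.69.
Reliability = 4.69 / 5.42 = 0.8653.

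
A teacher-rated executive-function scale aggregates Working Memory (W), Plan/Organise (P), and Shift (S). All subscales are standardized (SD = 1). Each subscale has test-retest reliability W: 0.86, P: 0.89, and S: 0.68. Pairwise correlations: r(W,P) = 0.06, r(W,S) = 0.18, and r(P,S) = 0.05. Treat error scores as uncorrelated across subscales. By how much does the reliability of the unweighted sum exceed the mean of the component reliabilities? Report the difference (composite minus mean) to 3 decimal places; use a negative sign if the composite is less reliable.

Var(sum) = 3 + 0.58 = 3.58; true-score variance = 2.43 + 0.58 = 3.01; composite reliability = 0.8408.
Mean component reliability = 0.8100.
Difference = 0.8408 − 0.8100 = 0.031.

0.031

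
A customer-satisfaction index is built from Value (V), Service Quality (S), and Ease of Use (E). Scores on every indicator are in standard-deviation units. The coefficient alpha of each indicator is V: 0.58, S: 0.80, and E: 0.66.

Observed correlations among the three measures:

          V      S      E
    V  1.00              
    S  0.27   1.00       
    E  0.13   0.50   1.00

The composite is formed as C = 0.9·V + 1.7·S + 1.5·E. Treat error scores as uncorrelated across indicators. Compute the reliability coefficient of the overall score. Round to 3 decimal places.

0.826

Var(C) = 0.9² + 1.7² + 1.5² + 2·[1.53·0.27 + 1.35·0.13 + 2.55·0.50] = 5.95 + 3.7272 = 9.6772.
With uncorrelated errors the cross-covariances are all true-score covariance, so they carry over unchanged; only the diagonal terms shrink to ρᵢσᵢ².
True-score variance = [0.9²·0.58 + 1.7²·0.80 + 1.5²·0.66] + 3.7272 = 4.2668 + 3.7272 = 7.994.
Reliability = 7.994 / 9.6772 = 0.826.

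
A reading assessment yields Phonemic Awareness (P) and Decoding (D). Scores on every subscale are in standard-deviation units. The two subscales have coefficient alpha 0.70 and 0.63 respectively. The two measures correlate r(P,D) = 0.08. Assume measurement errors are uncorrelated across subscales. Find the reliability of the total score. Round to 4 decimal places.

Var(P+D) = 2 + 2·[0.08] = 2 + 0.16 = 2.16.
Under uncorrelated errors the observed covariances equal the true-score covariances, so only the own-variance terms attenuate.
True-score variance = [0.70 + 0.63] + 0.16 = 1.33 + 0.16 = 1.49.
Reliability = 1.49 / 2.16 = 0.6898.

0.6898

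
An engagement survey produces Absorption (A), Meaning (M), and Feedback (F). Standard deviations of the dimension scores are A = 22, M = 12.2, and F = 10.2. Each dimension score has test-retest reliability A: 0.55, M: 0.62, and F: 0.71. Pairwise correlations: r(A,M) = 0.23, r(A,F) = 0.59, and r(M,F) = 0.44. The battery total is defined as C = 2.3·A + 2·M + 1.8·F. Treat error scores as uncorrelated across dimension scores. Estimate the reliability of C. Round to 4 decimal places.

Var(C) = 2.3²·22² + 2²·12.2² + 1.8²·10.2² + 2·[4.6·22·12.2·0.23 + 4.14·22·10.2·0.59 + 3.6·12.2·10.2·0.44] = 3492.81 + 2058.4 = 5551.21.
With uncorrelated errors the cross-covariances are all true-score covariance, so they carry over unchanged; only the diagonal terms shrink to ρᵢσᵢ².
True-score variance = [2.3²·22²·0.55 + 2²·12.2²·0.62 + 1.8²·10.2²·0.71] + 2058.4 = 2016.65 + 2058.4 = 4075.05.
Reliability = 4075.05 / 5551.21 = 0.7341.

0.7341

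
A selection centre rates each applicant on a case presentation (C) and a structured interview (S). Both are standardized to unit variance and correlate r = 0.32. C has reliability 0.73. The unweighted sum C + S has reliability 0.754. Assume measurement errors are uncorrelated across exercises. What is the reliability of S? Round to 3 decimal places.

Var(C+S) = 2 + 2·0.32 = 2.640.
True-score variance = ρ_C + ρ_S + 2·0.32, so 0.754 = (0.73 + ρ_S + 0.64) / 2.640.
ρ_S = 0.754·2.640 − 0.73 − 0.64 = 0.621.

0.621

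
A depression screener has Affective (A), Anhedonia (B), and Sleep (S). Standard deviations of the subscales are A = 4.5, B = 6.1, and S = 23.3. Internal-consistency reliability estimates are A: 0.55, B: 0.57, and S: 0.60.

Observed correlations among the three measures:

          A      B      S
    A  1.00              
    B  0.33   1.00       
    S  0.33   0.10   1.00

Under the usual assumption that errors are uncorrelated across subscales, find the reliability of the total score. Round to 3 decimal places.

0.662

Var(A+B+S) = 4.5² + 6.1² + 23.3² + 2·[4.5·6.1·0.33 + 4.5·23.3·0.33 + 6.1·23.3·0.10] = 600.35 + 115.744 = 716.094.
Because errors are independent across components, Cov(Tᵢ,Tⱼ) = Cov(Xᵢ,Xⱼ); the off-diagonal part of the true-score variance is the same as above.
True-score variance = [4.5²·0.55 + 6.1²·0.57 + 23.3²·0.60] + 115.744 = 358.081 + 115.744 = 473.825.
Reliability = 473.825 / 716.094 = 0.662.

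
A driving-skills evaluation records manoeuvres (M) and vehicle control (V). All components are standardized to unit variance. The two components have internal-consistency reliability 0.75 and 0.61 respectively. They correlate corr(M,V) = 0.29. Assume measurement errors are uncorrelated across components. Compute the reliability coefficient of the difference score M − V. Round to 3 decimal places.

Var(M−V) = 1 + 1 − 2·0.29 = 2 − 0.58 = 1.42.
With uncorrelated errors the cross-covariances are all true-score covariance, so they carry over unchanged; only the diagonal terms shrink to ρᵢσᵢ².
True-score variance = [0.75 + 0.61] − 0.58 = 1.36 − 0.58 = 0.78.
Reliability = 0.78 / 1.42 = 0.549.

0.549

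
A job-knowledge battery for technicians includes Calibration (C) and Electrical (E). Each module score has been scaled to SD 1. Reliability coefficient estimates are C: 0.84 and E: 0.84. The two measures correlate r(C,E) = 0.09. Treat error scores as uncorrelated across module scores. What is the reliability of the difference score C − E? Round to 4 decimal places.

Var(C−E) = 1 + 1 − 2·0.09 = 2 − 0.18 = 1.82.
With uncorrelated errors the cross-covariances are all true-score covariance, so they carry over unchanged; only the diagonal terms shrink to ρᵢσᵢ².
True-score variance = [0.84 + 0.84] − 0.18 = 1.68 − 0.18 = 1.5.
Reliability = 1.5 / 1.82 = 0.8242.

0.8242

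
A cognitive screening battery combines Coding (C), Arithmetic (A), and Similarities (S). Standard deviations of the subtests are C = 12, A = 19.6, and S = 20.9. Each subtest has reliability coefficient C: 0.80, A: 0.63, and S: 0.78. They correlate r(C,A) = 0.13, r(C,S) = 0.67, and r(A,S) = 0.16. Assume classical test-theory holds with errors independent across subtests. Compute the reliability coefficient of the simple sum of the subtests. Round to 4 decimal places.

Var(C+A+S) = 12² + 19.6² + 20.9² + 2·[12·19.6·0.13 + 12·20.9·0.67 + 19.6·20.9·0.16] = 964.97 + 528.309 = 1493.28.
Because errors are independent across components, Cov(Tᵢ,Tⱼ) = Cov(Xᵢ,Xⱼ); the off-diagonal part of the true-score variance is the same as above.
True-score variance = [12²·0.80 + 19.6²·0.63 + 20.9²·0.78] + 528.309 = 697.933 + 528.309 = 1226.24.
Reliability = 1226.24 / 1493.28 = 0.8212.

0.8212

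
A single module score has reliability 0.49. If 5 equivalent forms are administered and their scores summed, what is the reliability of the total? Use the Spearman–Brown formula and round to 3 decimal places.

0.828

ρ_k = kρ / (1 + (k−1)ρ) = 5·0.49 / (1 + 4·0.49) = 2.450 / 2.960 = 0.828.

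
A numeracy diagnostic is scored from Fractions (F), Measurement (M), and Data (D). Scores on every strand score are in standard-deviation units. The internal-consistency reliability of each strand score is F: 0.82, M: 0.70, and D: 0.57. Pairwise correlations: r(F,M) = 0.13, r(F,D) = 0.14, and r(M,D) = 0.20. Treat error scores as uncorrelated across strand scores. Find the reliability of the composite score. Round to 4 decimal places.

0.7690

Var(F+M+D) = 3 + 2·[0.13 + 0.14 + 0.20] = 3 + 0.94 = 3.94.
Because errors are independent across components, Cov(Tᵢ,Tⱼ) = Cov(Xᵢ,Xⱼ); the off-diagonal part of the true-score variance is the same as above.
True-score variance = [0.82 + 0.70 + 0.57] + 0.94 = 2.09 + 0.94 = 3.03.
Reliability = 3.03 / 3.94 = 0.7690.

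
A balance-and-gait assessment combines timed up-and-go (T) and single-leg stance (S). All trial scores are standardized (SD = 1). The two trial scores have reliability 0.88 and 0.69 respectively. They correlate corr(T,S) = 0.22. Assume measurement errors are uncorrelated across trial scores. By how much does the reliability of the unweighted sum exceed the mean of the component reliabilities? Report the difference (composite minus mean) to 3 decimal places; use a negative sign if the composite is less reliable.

Var(sum) = 2 + 0.44 = 2.44; true-score variance = 1.57 + 0.44 = 2.01; composite reliability = 0.8238.
Mean component reliability = 0.7850.
Difference = 0.8238 − 0.7850 = 0.039.

0.039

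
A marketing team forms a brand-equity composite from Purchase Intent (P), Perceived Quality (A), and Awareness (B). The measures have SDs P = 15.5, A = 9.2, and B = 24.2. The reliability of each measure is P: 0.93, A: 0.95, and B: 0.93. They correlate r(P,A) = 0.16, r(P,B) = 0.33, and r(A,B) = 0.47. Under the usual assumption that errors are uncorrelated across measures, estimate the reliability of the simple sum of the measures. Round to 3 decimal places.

Var(P+A+B) = 15.5² + 9.2² + 24.2² + 2·[15.5·9.2·0.16 + 15.5·24.2·0.33 + 9.2·24.2·0.47] = 910.53 + 502.48 = 1413.01.
Because errors are independent across components, Cov(Tᵢ,Tⱼ) = Cov(Xᵢ,Xⱼ); the off-diagonal part of the true-score variance is the same as above.
True-score variance = [15.5²·0.93 + 9.2²·0.95 + 24.2²·0.93] + 502.48 = 848.486 + 502.48 = 1350.97.
Reliability = 1350.97 / 1413.01 = 0.956.

0.956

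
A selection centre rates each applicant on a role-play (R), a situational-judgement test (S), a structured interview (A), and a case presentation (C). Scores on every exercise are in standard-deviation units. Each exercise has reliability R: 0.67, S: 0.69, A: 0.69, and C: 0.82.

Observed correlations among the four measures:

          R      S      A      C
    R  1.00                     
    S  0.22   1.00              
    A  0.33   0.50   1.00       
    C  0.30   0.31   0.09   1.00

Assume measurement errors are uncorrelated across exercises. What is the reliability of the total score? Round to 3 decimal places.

Var(R+S+A+C) = 4 + 2·[0.22 + 0.33 + 0.30 + 0.50 + 0.31 + 0.09] = 4 + 3.5 = 7.5.
Under uncorrelated errors the observed covariances equal the true-score covariances, so only the own-variance terms attenuate.
True-score variance = [0.67 + 0.69 + 0.69 + 0.82] + 3.5 = 2.87 + 3.5 = 6.37.
Reliability = 6.37 / 7.5 = 0.849.

0.849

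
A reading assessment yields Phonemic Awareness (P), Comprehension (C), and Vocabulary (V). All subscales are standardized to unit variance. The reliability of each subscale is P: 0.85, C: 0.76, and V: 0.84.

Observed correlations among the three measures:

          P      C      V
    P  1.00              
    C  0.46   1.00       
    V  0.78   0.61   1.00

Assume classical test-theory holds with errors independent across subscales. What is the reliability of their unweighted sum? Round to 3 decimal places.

Var(P+C+V) = 3 + 2·[0.46 + 0.78 + 0.61] = 3 + 3.7 = 6.7.
Under uncorrelated errors the observed covariances equal the true-score covariances, so only the own-variance terms attenuate.
True-score variance = [0.85 + 0.76 + 0.84] + 3.7 = 2.45 + 3.7 = 6.15.
Reliability = 6.15 / 6.7 = 0.918.

0.918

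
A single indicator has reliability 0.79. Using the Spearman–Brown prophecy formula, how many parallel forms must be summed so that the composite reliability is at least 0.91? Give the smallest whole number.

k ≥ ρ*(1−ρ₁)/(ρ₁(1−ρ*)) = 0.91·0.21 / (0.79·0.09) = 2.688.
Smallest integer k = 3.

3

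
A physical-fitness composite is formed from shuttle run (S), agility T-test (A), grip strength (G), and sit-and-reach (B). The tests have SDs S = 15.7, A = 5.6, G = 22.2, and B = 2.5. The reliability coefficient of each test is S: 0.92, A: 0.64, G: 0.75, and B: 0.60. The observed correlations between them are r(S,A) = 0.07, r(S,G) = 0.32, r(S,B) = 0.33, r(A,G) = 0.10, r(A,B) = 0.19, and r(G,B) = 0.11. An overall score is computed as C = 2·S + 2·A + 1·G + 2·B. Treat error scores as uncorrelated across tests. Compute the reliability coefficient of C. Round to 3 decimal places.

Var(C) = 2²·15.7² + 2²·5.6² + 22.2² + 2²·2.5² + 2·[4·15.7·5.6·0.07 + 2·15.7·22.2·0.32 + 4·15.7·2.5·0.33 + 2·5.6·22.2·0.10 + 4·5.6·2.5·0.19 + 2·22.2·2.5·0.11] = 1629.24 + 694.414 = 2323.65.
Because errors are independent across components, Cov(Tᵢ,Tⱼ) = Cov(Xᵢ,Xⱼ); the off-diagonal part of the true-score variance is the same as above.
True-score variance = [2²·15.7²·0.92 + 2²·5.6²·0.64 + 22.2²·0.75 + 2²·2.5²·0.60] + 694.414 = 1371.99 + 694.414 = 2066.41.
Reliability = 2066.41 / 2323.65 = 0.889.

0.889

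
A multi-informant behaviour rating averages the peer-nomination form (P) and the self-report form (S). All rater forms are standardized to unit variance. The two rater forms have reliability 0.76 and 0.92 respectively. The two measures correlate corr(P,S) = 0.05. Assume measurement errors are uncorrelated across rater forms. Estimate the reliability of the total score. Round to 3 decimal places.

0.848

Var(P+S) = 2 + 2·[0.05] = 2 + 0.1 = 2.1.
Because errors are independent across components, Cov(Tᵢ,Tⱼ) = Cov(Xᵢ,Xⱼ); the off-diagonal part of the true-score variance is the same as above.
True-score variance = [0.76 + 0.92] + 0.1 = 1.68 + 0.1 = 1.78.
Reliability = 1.78 / 2.1 = 0.848.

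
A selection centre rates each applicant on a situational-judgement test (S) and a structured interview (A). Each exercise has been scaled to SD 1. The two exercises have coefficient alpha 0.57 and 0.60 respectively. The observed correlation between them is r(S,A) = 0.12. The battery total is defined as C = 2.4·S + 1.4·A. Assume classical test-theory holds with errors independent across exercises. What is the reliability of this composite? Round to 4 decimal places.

0.6176

Var(C) = 2.4² + 1.4² + 2·[3.36·0.12] = 7.72 + 0.8064 = 8.5264.
Because errors are independent across components, Cov(Tᵢ,Tⱼ) = Cov(Xᵢ,Xⱼ); the off-diagonal part of the true-score variance is the same as above.
True-score variance = [2.4²·0.57 + 1.4²·0.60] + 0.8064 = 4.4592 + 0.8064 = 5.2656.
Reliability = 5.2656 / 8.5264 = 0.6176.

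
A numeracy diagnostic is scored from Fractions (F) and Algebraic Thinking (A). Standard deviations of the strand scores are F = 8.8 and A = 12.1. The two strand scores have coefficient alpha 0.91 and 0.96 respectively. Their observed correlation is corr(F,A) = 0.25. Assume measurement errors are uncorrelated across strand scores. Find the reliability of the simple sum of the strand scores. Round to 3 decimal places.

0.954

Var(F+A) = 8.8² + 12.1² + 2·[8.8·12.1·0.25] = 223.85 + 53.24 = 277.09.
Under uncorrelated errors the observed covariances equal the true-score covariances, so only the own-variance terms attenuate.
True-score variance = [8.8²·0.91 + 12.1²·0.96] + 53.24 = 211.024 + 53.24 = 264.264.
Reliability = 264.264 / 277.09 = 0.954.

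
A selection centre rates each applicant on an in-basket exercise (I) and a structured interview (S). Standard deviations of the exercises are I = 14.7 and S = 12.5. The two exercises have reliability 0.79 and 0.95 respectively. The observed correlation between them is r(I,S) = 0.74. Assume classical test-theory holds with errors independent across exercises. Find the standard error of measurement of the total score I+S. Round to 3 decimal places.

7.293

Var(total) = 372.34 + 271.95 = 644.29.
True-score variance = 319.149 + 271.95 = 591.099, so reliability = 0.9174.
Error variance = 644.29 − 591.099 = 53.1914; SEM = √53.1914 = 7.293.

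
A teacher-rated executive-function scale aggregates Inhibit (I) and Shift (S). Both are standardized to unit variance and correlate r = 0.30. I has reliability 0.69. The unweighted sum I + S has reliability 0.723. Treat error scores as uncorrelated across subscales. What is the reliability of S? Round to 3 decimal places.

Var(I+S) = 2 + 2·0.30 = 2.600.
True-score variance = ρ_I + ρ_S + 2·0.30, so 0.723 = (0.69 + ρ_S + 0.60) / 2.600.
ρ_S = 0.723·2.600 − 0.69 − 0.60 = 0.590.

0.590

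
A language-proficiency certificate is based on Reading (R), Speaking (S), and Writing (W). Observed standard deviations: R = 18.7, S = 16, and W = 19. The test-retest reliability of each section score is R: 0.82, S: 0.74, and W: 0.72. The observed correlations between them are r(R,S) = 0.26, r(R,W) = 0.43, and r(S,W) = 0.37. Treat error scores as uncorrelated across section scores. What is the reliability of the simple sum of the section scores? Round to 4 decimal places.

Var(R+S+W) = 18.7² + 16² + 19² + 2·[18.7·16·0.26 + 18.7·19·0.43 + 16·19·0.37] = 966.69 + 686.102 = 1652.79.
Under uncorrelated errors the observed covariances equal the true-score covariances, so only the own-variance terms attenuate.
True-score variance = [18.7²·0.82 + 16²·0.74 + 19²·0.72] + 686.102 = 736.106 + 686.102 = 1422.21.
Reliability = 1422.21 / 1652.79 = 0.8605.

0.8605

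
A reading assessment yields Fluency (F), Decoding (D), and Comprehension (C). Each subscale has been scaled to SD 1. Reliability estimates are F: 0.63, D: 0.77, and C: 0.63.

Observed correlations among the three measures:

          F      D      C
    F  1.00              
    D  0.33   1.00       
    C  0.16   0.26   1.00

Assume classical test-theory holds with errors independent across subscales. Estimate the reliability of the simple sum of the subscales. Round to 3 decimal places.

0.784

Var(F+D+C) = 3 + 2·[0.33 + 0.16 + 0.26] = 3 + 1.5 = 4.5.
Because errors are independent across components, Cov(Tᵢ,Tⱼ) = Cov(Xᵢ,Xⱼ); the off-diagonal part of the true-score variance is the same as above.
True-score variance = [0.63 + 0.77 + 0.63] + 1.5 = 2.03 + 1.5 = 3.53.
Reliability = 3.53 / 4.5 = 0.784.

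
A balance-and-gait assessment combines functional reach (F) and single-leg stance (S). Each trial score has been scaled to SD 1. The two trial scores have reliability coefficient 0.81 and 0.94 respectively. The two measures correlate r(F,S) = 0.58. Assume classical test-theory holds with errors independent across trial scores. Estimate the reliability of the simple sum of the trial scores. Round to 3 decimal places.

Var(F+S) = 2 + 2·[0.58] = 2 + 1.16 = 3.16.
Because errors are independent across components, Cov(Tᵢ,Tⱼ) = Cov(Xᵢ,Xⱼ); the off-diagonal part of the true-score variance is the same as above.
True-score variance = [0.81 + 0.94] + 1.16 = 1.75 + 1.16 = 2.91.
Reliability = 2.91 / 3.16 = 0.921.

0.921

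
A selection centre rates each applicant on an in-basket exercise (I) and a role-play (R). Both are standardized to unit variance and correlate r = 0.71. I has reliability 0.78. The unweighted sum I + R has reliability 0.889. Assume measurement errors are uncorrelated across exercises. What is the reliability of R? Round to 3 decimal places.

0.840

Var(I+R) = 2 + 2·0.71 = 3.420.
True-score variance = ρ_I + ρ_R + 2·0.71, so 0.889 = (0.78 + ρ_R + 1.42) / 3.420.
ρ_R = 0.889·3.420 − 0.78 − 1.42 = 0.840.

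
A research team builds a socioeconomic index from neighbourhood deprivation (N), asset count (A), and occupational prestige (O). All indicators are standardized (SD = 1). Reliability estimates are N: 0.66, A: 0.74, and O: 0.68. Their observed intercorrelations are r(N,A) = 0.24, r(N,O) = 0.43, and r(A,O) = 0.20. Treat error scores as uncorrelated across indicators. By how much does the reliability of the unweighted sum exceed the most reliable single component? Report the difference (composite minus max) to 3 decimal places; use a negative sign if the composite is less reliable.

Var(sum) = 3 + 1.74 = 4.74; true-score variance = 2.08 + 1.74 = 3.82; composite reliability = 0.8059.
Max component reliability = 0.7400.
Difference = 0.8059 − 0.7400 = 0.066.

0.066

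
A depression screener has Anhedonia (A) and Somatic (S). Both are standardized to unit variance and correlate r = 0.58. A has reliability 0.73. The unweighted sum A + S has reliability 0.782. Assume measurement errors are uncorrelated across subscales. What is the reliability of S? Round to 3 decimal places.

Var(A+S) = 2 + 2·0.58 = 3.160.
True-score variance = ρ_A + ρ_S + 2·0.58, so 0.782 = (0.73 + ρ_S + 1.16) / 3.160.
ρ_S = 0.782·3.160 − 0.73 − 1.16 = 0.581.

0.581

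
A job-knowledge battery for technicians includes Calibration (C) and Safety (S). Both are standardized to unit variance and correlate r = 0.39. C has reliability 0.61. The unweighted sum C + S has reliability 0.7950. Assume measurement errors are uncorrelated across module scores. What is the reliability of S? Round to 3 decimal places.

Var(C+S) = 2 + 2·0.39 = 2.780.
True-score variance = ρ_C + ρ_S + 2·0.39, so 0.7950 = (0.61 + ρ_S + 0.78) / 2.780.
ρ_S = 0.7950·2.780 − 0.61 − 0.78 = 0.820.

0.820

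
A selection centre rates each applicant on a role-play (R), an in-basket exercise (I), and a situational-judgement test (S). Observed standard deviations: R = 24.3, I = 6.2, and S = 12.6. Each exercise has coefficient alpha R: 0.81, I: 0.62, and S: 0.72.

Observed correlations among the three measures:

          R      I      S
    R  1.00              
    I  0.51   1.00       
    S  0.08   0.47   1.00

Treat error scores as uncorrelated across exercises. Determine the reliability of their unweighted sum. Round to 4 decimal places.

Var(R+I+S) = 24.3² + 6.2² + 12.6² + 2·[24.3·6.2·0.51 + 24.3·12.6·0.08 + 6.2·12.6·0.47] = 787.69 + 276.095 = 1063.78.
With uncorrelated errors the cross-covariances are all true-score covariance, so they carry over unchanged; only the diagonal terms shrink to ρᵢσᵢ².
True-score variance = [24.3²·0.81 + 6.2²·0.62 + 12.6²·0.72] + 276.095 = 616.437 + 276.095 = 892.532.
Reliability = 892.532 / 1063.78 = 0.8390.

0.8390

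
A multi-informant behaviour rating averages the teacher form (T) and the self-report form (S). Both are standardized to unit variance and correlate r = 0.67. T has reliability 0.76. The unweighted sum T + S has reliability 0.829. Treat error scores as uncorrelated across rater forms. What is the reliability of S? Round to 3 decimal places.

0.669

Var(T+S) = 2 + 2·0.67 = 3.340.
True-score variance = ρ_T + ρ_S + 2·0.67, so 0.829 = (0.76 + ρ_S + 1.34) / 3.340.
ρ_S = 0.829·3.340 − 0.76 − 1.34 = 0.669.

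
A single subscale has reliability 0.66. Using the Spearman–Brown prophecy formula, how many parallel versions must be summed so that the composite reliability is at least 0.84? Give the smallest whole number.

3

k ≥ ρ*(1−ρ₁)/(ρ₁(1−ρ*)) = 0.84·0.34 / (0.66·0.16) = 2.705.
Smallest integer k = 3.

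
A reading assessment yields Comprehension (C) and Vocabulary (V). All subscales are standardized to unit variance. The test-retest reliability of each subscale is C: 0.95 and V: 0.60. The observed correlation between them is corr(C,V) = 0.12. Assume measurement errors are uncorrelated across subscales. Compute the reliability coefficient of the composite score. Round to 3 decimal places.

Var(C+V) = 2 + 2·[0.12] = 2 + 0.24 = 2.24.
Because errors are independent across components, Cov(Tᵢ,Tⱼ) = Cov(Xᵢ,Xⱼ); the off-diagonal part of the true-score variance is the same as above.
True-score variance = [0.95 + 0.60] + 0.24 = 1.55 + 0.24 = 1.79.
Reliability = 1.79 / 2.24 = 0.799.

0.799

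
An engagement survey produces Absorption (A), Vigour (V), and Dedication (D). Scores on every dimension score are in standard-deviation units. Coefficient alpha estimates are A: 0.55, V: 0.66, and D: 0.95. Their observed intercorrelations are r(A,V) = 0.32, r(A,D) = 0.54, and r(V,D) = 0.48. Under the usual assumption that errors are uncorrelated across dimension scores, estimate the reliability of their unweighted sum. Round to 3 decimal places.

0.852

Var(A+V+D) = 3 + 2·[0.32 + 0.54 + 0.48] = 3 + 2.68 = 5.68.
Because errors are independent across components, Cov(Tᵢ,Tⱼ) = Cov(Xᵢ,Xⱼ); the off-diagonal part of the true-score variance is the same as above.
True-score variance = [0.55 + 0.66 + 0.95] + 2.68 = 2.16 + 2.68 = 4.84.
Reliability = 4.84 / 5.68 = 0.852.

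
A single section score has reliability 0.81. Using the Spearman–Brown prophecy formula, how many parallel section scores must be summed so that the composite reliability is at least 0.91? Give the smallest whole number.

3

k ≥ ρ*(1−ρ₁)/(ρ₁(1−ρ*)) = 0.91·0.19 / (0.81·0.09) = 2.372.
Smallest integer k = 3.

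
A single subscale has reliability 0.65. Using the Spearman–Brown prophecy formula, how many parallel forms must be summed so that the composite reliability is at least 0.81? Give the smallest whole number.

k ≥ ρ*(1−ρ₁)/(ρ₁(1−ρ*)) = 0.81·0.35 / (0.65·0.19) = 2.296.
Smallest integer k = 3.

3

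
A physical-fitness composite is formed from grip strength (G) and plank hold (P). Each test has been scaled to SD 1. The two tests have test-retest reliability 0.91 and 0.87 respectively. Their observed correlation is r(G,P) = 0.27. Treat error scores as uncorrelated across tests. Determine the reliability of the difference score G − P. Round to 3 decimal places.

0.849

Var(G−P) = 1 + 1 − 2·0.27 = 2 − 0.54 = 1.46.
With uncorrelated errors the cross-covariances are all true-score covariance, so they carry over unchanged; only the diagonal terms shrink to ρᵢσᵢ².
True-score variance = [0.91 + 0.87] − 0.54 = 1.78 − 0.54 = 1.24.
Reliability = 1.24 / 1.46 = 0.849.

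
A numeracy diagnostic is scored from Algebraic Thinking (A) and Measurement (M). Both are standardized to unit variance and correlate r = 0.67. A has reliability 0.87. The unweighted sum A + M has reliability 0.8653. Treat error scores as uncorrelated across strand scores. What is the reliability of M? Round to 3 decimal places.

Var(A+M) = 2 + 2·0.67 = 3.340.
True-score variance = ρ_A + ρ_M + 2·0.67, so 0.8653 = (0.87 + ρ_M + 1.34) / 3.340.
ρ_M = 0.8653·3.340 − 0.87 − 1.34 = 0.680.

0.680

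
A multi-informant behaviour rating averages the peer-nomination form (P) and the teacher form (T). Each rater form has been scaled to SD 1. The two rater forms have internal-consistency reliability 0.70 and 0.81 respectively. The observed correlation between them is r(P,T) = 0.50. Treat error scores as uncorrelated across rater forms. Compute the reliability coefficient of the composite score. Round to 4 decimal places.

0.8367

Var(P+T) = 2 + 2·[0.50] = 2 + 1 = 3.
Because errors are independent across components, Cov(Tᵢ,Tⱼ) = Cov(Xᵢ,Xⱼ); the off-diagonal part of the true-score variance is the same as above.
True-score variance = [0.70 + 0.81] + 1 = 1.51 + 1 = 2.51.
Reliability = 2.51 / 3 = 0.8367.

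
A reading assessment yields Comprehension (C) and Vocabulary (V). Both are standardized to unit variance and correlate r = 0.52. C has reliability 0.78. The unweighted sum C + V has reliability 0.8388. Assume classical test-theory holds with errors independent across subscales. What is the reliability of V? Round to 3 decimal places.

Var(C+V) = 2 + 2·0.52 = 3.040.
True-score variance = ρ_C + ρ_V + 2·0.52, so 0.8388 = (0.78 + ρ_V + 1.04) / 3.040.
ρ_V = 0.8388·3.040 − 0.78 − 1.04 = 0.730.

0.730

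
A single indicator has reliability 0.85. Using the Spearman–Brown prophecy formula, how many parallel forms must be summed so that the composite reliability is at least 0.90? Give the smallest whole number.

2

k ≥ ρ*(1−ρ₁)/(ρ₁(1−ρ*)) = 0.90·0.15 / (0.85·0.10) = 1.588.
Smallest integer k = 2.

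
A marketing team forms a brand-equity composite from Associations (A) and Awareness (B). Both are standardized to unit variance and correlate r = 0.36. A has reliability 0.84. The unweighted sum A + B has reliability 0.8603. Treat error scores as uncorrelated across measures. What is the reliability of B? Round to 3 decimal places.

Var(A+B) = 2 + 2·0.36 = 2.720.
True-score variance = ρ_A + ρ_B + 2·0.36, so 0.8603 = (0.84 + ρ_B + 0.72) / 2.720.
ρ_B = 0.8603·2.720 − 0.84 − 0.72 = 0.780.

0.780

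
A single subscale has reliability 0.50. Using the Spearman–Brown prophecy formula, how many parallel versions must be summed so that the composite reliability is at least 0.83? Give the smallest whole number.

5

k ≥ ρ*(1−ρ₁)/(ρ₁(1−ρ*)) = 0.83·0.50 / (0.50·0.17) = 4.882.
Smallest integer k = 5.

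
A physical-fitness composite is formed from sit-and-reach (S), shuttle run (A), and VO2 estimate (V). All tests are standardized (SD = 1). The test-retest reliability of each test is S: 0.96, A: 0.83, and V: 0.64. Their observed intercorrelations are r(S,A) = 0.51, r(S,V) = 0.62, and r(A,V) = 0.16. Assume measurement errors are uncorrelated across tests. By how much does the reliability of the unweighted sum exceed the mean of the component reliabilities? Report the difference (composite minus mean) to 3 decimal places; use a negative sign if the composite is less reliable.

0.088

Var(sum) = 3 + 2.58 = 5.58; true-score variance = 2.43 + 2.58 = 5.01; composite reliability = 0.8978.
Mean component reliability = 0.8100.
Difference = 0.8978 − 0.8100 = 0.088.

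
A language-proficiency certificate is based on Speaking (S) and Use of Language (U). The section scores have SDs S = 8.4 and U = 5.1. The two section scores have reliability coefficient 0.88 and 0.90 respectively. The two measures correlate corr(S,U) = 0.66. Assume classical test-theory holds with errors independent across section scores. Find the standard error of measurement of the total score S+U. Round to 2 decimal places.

Var(total) = 96.57 + 56.5488 = 153.119.
True-score variance = 85.5018 + 56.5488 = 142.051, so reliability = 0.9277.
Error variance = 153.119 − 142.051 = 11.0682; SEM = √11.0682 = 3.33.

3.33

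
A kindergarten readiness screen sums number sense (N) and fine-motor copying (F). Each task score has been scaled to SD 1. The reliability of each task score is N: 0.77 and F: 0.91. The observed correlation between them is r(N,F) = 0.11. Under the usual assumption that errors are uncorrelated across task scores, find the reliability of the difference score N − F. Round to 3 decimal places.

Var(N−F) = 1 + 1 − 2·0.11 = 2 − 0.22 = 1.78.
With uncorrelated errors the cross-covariances are all true-score covariance, so they carry over unchanged; only the diagonal terms shrink to ρᵢσᵢ².
True-score variance = [0.77 + 0.91] − 0.22 = 1.68 − 0.22 = 1.46.
Reliability = 1.46 / 1.78 = 0.820.

0.820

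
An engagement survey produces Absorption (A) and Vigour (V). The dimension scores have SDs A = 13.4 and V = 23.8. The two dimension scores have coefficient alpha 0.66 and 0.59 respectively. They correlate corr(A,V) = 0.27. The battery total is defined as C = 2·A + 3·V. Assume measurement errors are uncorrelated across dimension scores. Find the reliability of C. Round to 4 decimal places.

Var(C) = 2²·13.4² + 3²·23.8² + 2·[6·13.4·23.8·0.27] = 5816.2 + 1033.3 = 6849.5.
Under uncorrelated errors the observed covariances equal the true-score covariances, so only the own-variance terms attenuate.
True-score variance = [2²·13.4²·0.66 + 3²·23.8²·0.59] + 1033.3 = 3481.83 + 1033.3 = 4515.14.
Reliability = 4515.14 / 6849.5 = 0.6592.

0.6592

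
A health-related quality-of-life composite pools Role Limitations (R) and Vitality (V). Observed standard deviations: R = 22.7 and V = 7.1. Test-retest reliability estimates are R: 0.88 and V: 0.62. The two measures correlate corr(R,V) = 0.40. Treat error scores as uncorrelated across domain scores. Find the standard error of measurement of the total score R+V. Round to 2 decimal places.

Var(total) = 565.7 + 128.936 = 694.636.
True-score variance = 484.709 + 128.936 = 613.645, so reliability = 0.8834.
Error variance = 694.636 − 613.645 = 80.9906; SEM = √80.9906 = 9.00.

9.00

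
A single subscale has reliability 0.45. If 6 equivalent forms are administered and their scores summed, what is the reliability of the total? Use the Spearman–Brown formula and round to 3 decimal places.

0.831

ρ_k = kρ / (1 + (k−1)ρ) = 6·0.45 / (1 + 5·0.45) = 2.700 / 3.250 = 0.831.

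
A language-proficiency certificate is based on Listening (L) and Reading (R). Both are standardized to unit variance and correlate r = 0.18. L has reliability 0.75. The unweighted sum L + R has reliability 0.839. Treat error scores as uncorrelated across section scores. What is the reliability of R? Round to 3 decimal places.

0.870

Var(L+R) = 2 + 2·0.18 = 2.360.
True-score variance = ρ_L + ρ_R + 2·0.18, so 0.839 = (0.75 + ρ_R + 0.36) / 2.360.
ρ_R = 0.839·2.360 − 0.75 − 0.36 = 0.870.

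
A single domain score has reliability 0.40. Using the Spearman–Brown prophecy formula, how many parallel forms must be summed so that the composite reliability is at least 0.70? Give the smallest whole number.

k ≥ ρ*(1−ρ₁)/(ρ₁(1−ρ*)) = 0.70·0.60 / (0.40·0.30) = 3.500.
Smallest integer k = 4.

4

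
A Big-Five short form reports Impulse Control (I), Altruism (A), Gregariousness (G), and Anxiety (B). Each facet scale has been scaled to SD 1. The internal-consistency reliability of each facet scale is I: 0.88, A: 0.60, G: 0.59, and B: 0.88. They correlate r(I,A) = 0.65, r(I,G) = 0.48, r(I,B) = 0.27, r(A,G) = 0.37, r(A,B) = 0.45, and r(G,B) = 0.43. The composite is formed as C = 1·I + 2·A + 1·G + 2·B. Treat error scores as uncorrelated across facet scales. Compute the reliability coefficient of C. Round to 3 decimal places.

0.878

Var(C) = 1 + 2² + 1 + 2² + 2·[2·0.65 + 0.48 + 2·0.27 + 2·0.37 + 4·0.45 + 2·0.43] = 10 + 11.44 = 21.44.
Because errors are independent across components, Cov(Tᵢ,Tⱼ) = Cov(Xᵢ,Xⱼ); the off-diagonal part of the true-score variance is the same as above.
True-score variance = [0.88 + 2²·0.60 + 0.59 + 2²·0.88] + 11.44 = 7.39 + 11.44 = 18.83.
Reliability = 18.83 / 21.44 = 0.878.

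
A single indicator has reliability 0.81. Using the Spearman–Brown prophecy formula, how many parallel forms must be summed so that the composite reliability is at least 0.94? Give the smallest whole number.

4

k ≥ ρ*(1−ρ₁)/(ρ₁(1−ρ*)) = 0.94·0.19 / (0.81·0.06) = 3.675.
Smallest integer k = 4.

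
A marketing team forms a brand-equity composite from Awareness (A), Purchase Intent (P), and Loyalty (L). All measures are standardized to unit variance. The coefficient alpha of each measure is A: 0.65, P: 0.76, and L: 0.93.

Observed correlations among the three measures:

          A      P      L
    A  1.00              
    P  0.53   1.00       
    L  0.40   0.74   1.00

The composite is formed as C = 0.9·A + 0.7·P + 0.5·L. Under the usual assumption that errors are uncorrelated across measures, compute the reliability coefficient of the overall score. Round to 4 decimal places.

Var(C) = 0.9² + 0.7² + 0.5² + 2·[0.63·0.53 + 0.45·0.40 + 0.35·0.74] = 1.55 + 1.5458 = 3.0958.
Under uncorrelated errors the observed covariances equal the true-score covariances, so only the own-variance terms attenuate.
True-score variance = [0.9²·0.65 + 0.7²·0.76 + 0.5²·0.93] + 1.5458 = 1.1314 + 1.5458 = 2.6772.
Reliability = 2.6772 / 3.0958 = 0.8648.

0.8648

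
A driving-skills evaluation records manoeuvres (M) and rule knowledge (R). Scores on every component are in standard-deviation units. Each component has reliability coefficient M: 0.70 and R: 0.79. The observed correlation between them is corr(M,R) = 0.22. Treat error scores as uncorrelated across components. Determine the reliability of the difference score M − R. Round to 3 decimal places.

0.673

Var(M−R) = 1 + 1 − 2·0.22 = 2 − 0.44 = 1.56.
With uncorrelated errors the cross-covariances are all true-score covariance, so they carry over unchanged; only the diagonal terms shrink to ρᵢσᵢ².
True-score variance = [0.70 + 0.79] − 0.44 = 1.49 − 0.44 = 1.05.
Reliability = 1.05 / 1.56 = 0.673.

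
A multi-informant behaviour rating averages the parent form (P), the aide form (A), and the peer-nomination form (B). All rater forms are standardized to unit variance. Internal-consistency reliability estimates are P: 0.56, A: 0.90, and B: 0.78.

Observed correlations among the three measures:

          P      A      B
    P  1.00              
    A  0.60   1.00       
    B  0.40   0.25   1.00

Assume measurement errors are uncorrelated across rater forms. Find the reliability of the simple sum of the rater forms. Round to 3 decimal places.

0.862

Var(P+A+B) = 3 + 2·[0.60 + 0.40 + 0.25] = 3 + 2.5 = 5.5.
Under uncorrelated errors the observed covariances equal the true-score covariances, so only the own-variance terms attenuate.
True-score variance = [0.56 + 0.90 + 0.78] + 2.5 = 2.24 + 2.5 = 4.74.
Reliability = 4.74 / 5.5 = 0.862.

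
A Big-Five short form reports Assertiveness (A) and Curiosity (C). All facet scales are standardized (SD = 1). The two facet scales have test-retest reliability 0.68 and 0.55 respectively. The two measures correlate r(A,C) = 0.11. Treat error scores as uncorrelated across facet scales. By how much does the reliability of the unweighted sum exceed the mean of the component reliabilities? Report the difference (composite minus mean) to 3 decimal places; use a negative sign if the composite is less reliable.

0.038

Var(sum) = 2 + 0.22 = 2.22; true-score variance = 1.23 + 0.22 = 1.45; composite reliability = 0.6532.
Mean component reliability = 0.6150.
Difference = 0.6532 − 0.6150 = 0.038.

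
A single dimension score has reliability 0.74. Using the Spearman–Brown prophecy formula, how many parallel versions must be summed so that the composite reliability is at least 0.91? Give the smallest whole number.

k ≥ ρ*(1−ρ₁)/(ρ₁(1−ρ*)) = 0.91·0.26 / (0.74·0.09) = 3.553.
Smallest integer k = 4.

4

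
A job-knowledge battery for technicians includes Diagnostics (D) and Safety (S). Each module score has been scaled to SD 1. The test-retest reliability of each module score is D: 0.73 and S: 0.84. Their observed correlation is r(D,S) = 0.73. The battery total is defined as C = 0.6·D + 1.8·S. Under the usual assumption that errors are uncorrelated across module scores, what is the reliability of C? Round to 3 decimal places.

0.881

Var(C) = 0.6² + 1.8² + 2·[1.08·0.73] = 3.6 + 1.5768 = 5.1768.
Under uncorrelated errors the observed covariances equal the true-score covariances, so only the own-variance terms attenuate.
True-score variance = [0.6²·0.73 + 1.8²·0.84] + 1.5768 = 2.9844 + 1.5768 = 4.5612.
Reliability = 4.5612 / 5.1768 = 0.881.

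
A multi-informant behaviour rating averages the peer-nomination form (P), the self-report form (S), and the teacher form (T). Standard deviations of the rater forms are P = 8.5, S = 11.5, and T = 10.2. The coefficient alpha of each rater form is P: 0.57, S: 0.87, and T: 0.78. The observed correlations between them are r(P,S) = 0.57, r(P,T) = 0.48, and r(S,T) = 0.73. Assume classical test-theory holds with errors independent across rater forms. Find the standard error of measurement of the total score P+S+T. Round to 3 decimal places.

Var(total) = 308.54 + 365.925 = 674.465.
True-score variance = 237.391 + 365.925 = 603.316, so reliability = 0.8945.
Error variance = 674.465 − 603.316 = 71.1488; SEM = √71.1488 = 8.435.

8.435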